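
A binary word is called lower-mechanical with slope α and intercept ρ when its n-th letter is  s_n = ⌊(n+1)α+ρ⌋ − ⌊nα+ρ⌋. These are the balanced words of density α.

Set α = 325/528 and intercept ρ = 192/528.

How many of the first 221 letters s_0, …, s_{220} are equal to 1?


#1s = Σ_{n=0}^{220} s_n = Σ_{n=0}^{220} (⌊(n+1)α+ρ⌋ − ⌊nα+ρ⌋)
the sum telescopes: every ⌊nα+ρ⌋ with 0 < n < 221 appears once with + and once with −, leaving ⌊221α+ρ⌋ − ⌊0·α+ρ⌋
221α + ρ = (221·325 + 192) / 528 = 72017/528
ρ = 192/528
⌊72017/528⌋ = 136,  ⌊192/528⌋ = 0
#1s = 136 − 0 = 136

136


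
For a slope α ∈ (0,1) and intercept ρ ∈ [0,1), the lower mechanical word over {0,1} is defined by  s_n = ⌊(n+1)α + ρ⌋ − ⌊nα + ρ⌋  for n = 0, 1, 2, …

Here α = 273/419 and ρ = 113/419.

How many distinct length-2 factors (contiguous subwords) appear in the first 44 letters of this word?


t_n = ⌊(n·273+113)/419⌋ for n = 0 … 44:
  n=0…9: ⌊113/419⌋=0 ⌊386/419⌋=0 ⌊659/419⌋=1 ⌊932/419⌋=2 ⌊1205/419⌋=2 ⌊1478/419⌋=3 ⌊1751/419⌋=4 ⌊2024/419⌋=4 ⌊2297/419⌋=5 ⌊2570/419⌋=6
  n=10…19: ⌊2843/419⌋=6 ⌊3116/419⌋=7 ⌊3389/419⌋=8 ⌊3662/419⌋=8 ⌊3935/419⌋=9 ⌊4208/419⌋=10 ⌊4481/419⌋=10 ⌊4754/419⌋=11 ⌊5027/419⌋=11 ⌊5300/419⌋=12
  n=20…29: ⌊5573/419⌋=13 ⌊5846/419⌋=13 ⌊6119/419⌋=14 ⌊6392/419⌋=15 ⌊6665/419⌋=15 ⌊6938/419⌋=16 ⌊7211/419⌋=17 ⌊7484/419⌋=17 ⌊7757/419⌋=18 ⌊8030/419⌋=19
  n=30…39: ⌊8303/419⌋=19 ⌊8576/419⌋=20 ⌊8849/419⌋=21 ⌊9122/419⌋=21 ⌊9395/419⌋=22 ⌊9668/419⌋=23 ⌊9941/419⌋=23 ⌊10214/419⌋=24 ⌊10487/419⌋=25 ⌊10760/419⌋=25
  n=40…44: ⌊11033/419⌋=26 ⌊11306/419⌋=26 ⌊11579/419⌋=27 ⌊11852/419⌋=28 ⌊12125/419⌋=28
s_n = t_(n+1) − t_n for n = 0 … 43 gives
prefix = 01101101101101101011011011011011011011010110
slide a length-2 window over [0..1] … [42..43] (43 windows); first occurrence of each distinct factor:
  [  0..  1] 01
  [  1..  2] 11
  [  2..  3] 10
  (the other 40 windows repeat one of these)
distinct factors: {01, 10, 11}
count = 3  (Sturmian bound for length 2 is 3)

3


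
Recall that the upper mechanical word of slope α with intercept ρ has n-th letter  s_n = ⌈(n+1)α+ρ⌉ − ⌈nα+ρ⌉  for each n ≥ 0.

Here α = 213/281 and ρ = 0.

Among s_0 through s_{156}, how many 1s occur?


#1s = Σ_{n=0}^{156} s_n = Σ_{n=0}^{156} (⌈(n+1)α+ρ⌉ − ⌈nα+ρ⌉)
the sum telescopes: every ⌈nα+ρ⌉ with 0 < n < 157 appears once with + and once with −, leaving ⌈157α+ρ⌉ − ⌈0·α+ρ⌉
157α + ρ = (157·213) / 281 = 33441/281
ρ = 0/281
⌈33441/281⌉ = 120,  ⌈0/281⌉ = 0
#1s = 120 − 0 = 120

120


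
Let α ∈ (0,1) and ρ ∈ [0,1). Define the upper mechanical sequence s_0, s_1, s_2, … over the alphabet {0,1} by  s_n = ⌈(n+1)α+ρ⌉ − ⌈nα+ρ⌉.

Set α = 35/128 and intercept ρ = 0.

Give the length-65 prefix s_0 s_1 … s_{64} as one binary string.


10010001001000100010010001000100100010001001000100010010001000100

n=0: ⌈(1·35)/128⌉ − ⌈(0·35)/128⌉ = ⌈35/128⌉ − ⌈0/128⌉ = 1 − 0 = 1
n=1: ⌈(2·35)/128⌉ − ⌈(1·35)/128⌉ = ⌈70/128⌉ − ⌈35/128⌉ = 1 − 1 = 0
n=2: ⌈(3·35)/128⌉ − ⌈(2·35)/128⌉ = ⌈105/128⌉ − ⌈70/128⌉ = 1 − 1 = 0
n=3: ⌈(4·35)/128⌉ − ⌈(3·35)/128⌉ = ⌈140/128⌉ − ⌈105/128⌉ = 2 − 1 = 1
n=4: ⌈(5·35)/128⌉ − ⌈(4·35)/128⌉ = ⌈175/128⌉ − ⌈140/128⌉ = 2 − 2 = 0
n=5: ⌈(6·35)/128⌉ − ⌈(5·35)/128⌉ = ⌈210/128⌉ − ⌈175/128⌉ = 2 − 2 = 0
n=6: ⌈(7·35)/128⌉ − ⌈(6·35)/128⌉ = ⌈245/128⌉ − ⌈210/128⌉ = 2 − 2 = 0
n=7: ⌈(8·35)/128⌉ − ⌈(7·35)/128⌉ = ⌈280/128⌉ − ⌈245/128⌉ = 3 − 2 = 1
n=8: ⌈(9·35)/128⌉ − ⌈(8·35)/128⌉ = ⌈315/128⌉ − ⌈280/128⌉ = 3 − 3 = 0
n=9: ⌈(10·35)/128⌉ − ⌈(9·35)/128⌉ = ⌈350/128⌉ − ⌈315/128⌉ = 3 − 3 = 0
n=10: ⌈(11·35)/128⌉ − ⌈(10·35)/128⌉ = ⌈385/128⌉ − ⌈350/128⌉ = 4 − 3 = 1
n=11: ⌈(12·35)/128⌉ − ⌈(11·35)/128⌉ = ⌈420/128⌉ − ⌈385/128⌉ = 4 − 4 = 0
n=12: ⌈(13·35)/128⌉ − ⌈(12·35)/128⌉ = ⌈455/128⌉ − ⌈420/128⌉ = 4 − 4 = 0
n=13: ⌈(14·35)/128⌉ − ⌈(13·35)/128⌉ = ⌈490/128⌉ − ⌈455/128⌉ = 4 − 4 = 0
n=14: ⌈(15·35)/128⌉ − ⌈(14·35)/128⌉ = ⌈525/128⌉ − ⌈490/128⌉ = 5 − 4 = 1
n=15: ⌈(16·35)/128⌉ − ⌈(15·35)/128⌉ = ⌈560/128⌉ − ⌈525/128⌉ = 5 − 5 = 0
n=16: ⌈(17·35)/128⌉ − ⌈(16·35)/128⌉ = ⌈595/128⌉ − ⌈560/128⌉ = 5 − 5 = 0
n=17: ⌈(18·35)/128⌉ − ⌈(17·35)/128⌉ = ⌈630/128⌉ − ⌈595/128⌉ = 5 − 5 = 0
n=18: ⌈(19·35)/128⌉ − ⌈(18·35)/128⌉ = ⌈665/128⌉ − ⌈630/128⌉ = 6 − 5 = 1
n=19: ⌈(20·35)/128⌉ − ⌈(19·35)/128⌉ = ⌈700/128⌉ − ⌈665/128⌉ = 6 − 6 = 0
n=20: ⌈(21·35)/128⌉ − ⌈(20·35)/128⌉ = ⌈735/128⌉ − ⌈700/128⌉ = 6 − 6 = 0
n=21: ⌈(22·35)/128⌉ − ⌈(21·35)/128⌉ = ⌈770/128⌉ − ⌈735/128⌉ = 7 − 6 = 1
n=22: ⌈(23·35)/128⌉ − ⌈(22·35)/128⌉ = ⌈805/128⌉ − ⌈770/128⌉ = 7 − 7 = 0
n=23: ⌈(24·35)/128⌉ − ⌈(23·35)/128⌉ = ⌈840/128⌉ − ⌈805/128⌉ = 7 − 7 = 0
n=24: ⌈(25·35)/128⌉ − ⌈(24·35)/128⌉ = ⌈875/128⌉ − ⌈840/128⌉ = 7 − 7 = 0
n=25: ⌈(26·35)/128⌉ − ⌈(25·35)/128⌉ = ⌈910/128⌉ − ⌈875/128⌉ = 8 − 7 = 1
n=26: ⌈(27·35)/128⌉ − ⌈(26·35)/128⌉ = ⌈945/128⌉ − ⌈910/128⌉ = 8 − 8 = 0
n=27: ⌈(28·35)/128⌉ − ⌈(27·35)/128⌉ = ⌈980/128⌉ − ⌈945/128⌉ = 8 − 8 = 0
n=28: ⌈(29·35)/128⌉ − ⌈(28·35)/128⌉ = ⌈1015/128⌉ − ⌈980/128⌉ = 8 − 8 = 0
n=29: ⌈(30·35)/128⌉ − ⌈(29·35)/128⌉ = ⌈1050/128⌉ − ⌈1015/128⌉ = 9 − 8 = 1
n=30: ⌈(31·35)/128⌉ − ⌈(30·35)/128⌉ = ⌈1085/128⌉ − ⌈1050/128⌉ = 9 − 9 = 0
n=31: ⌈(32·35)/128⌉ − ⌈(31·35)/128⌉ = ⌈1120/128⌉ − ⌈1085/128⌉ = 9 − 9 = 0
n=32: ⌈(33·35)/128⌉ − ⌈(32·35)/128⌉ = ⌈1155/128⌉ − ⌈1120/128⌉ = 10 − 9 = 1
n=33: ⌈(34·35)/128⌉ − ⌈(33·35)/128⌉ = ⌈1190/128⌉ − ⌈1155/128⌉ = 10 − 10 = 0
n=34: ⌈(35·35)/128⌉ − ⌈(34·35)/128⌉ = ⌈1225/128⌉ − ⌈1190/128⌉ = 10 − 10 = 0
n=35: ⌈(36·35)/128⌉ − ⌈(35·35)/128⌉ = ⌈1260/128⌉ − ⌈1225/128⌉ = 10 − 10 = 0
n=36: ⌈(37·35)/128⌉ − ⌈(36·35)/128⌉ = ⌈1295/128⌉ − ⌈1260/128⌉ = 11 − 10 = 1
n=37: ⌈(38·35)/128⌉ − ⌈(37·35)/128⌉ = ⌈1330/128⌉ − ⌈1295/128⌉ = 11 − 11 = 0
n=38: ⌈(39·35)/128⌉ − ⌈(38·35)/128⌉ = ⌈1365/128⌉ − ⌈1330/128⌉ = 11 − 11 = 0
n=39: ⌈(40·35)/128⌉ − ⌈(39·35)/128⌉ = ⌈1400/128⌉ − ⌈1365/128⌉ = 11 − 11 = 0
n=40: ⌈(41·35)/128⌉ − ⌈(40·35)/128⌉ = ⌈1435/128⌉ − ⌈1400/128⌉ = 12 − 11 = 1
n=41: ⌈(42·35)/128⌉ − ⌈(41·35)/128⌉ = ⌈1470/128⌉ − ⌈1435/128⌉ = 12 − 12 = 0
n=42: ⌈(43·35)/128⌉ − ⌈(42·35)/128⌉ = ⌈1505/128⌉ − ⌈1470/128⌉ = 12 − 12 = 0
n=43: ⌈(44·35)/128⌉ − ⌈(43·35)/128⌉ = ⌈1540/128⌉ − ⌈1505/128⌉ = 13 − 12 = 1
n=44: ⌈(45·35)/128⌉ − ⌈(44·35)/128⌉ = ⌈1575/128⌉ − ⌈1540/128⌉ = 13 − 13 = 0
n=45: ⌈(46·35)/128⌉ − ⌈(45·35)/128⌉ = ⌈1610/128⌉ − ⌈1575/128⌉ = 13 − 13 = 0
n=46: ⌈(47·35)/128⌉ − ⌈(46·35)/128⌉ = ⌈1645/128⌉ − ⌈1610/128⌉ = 13 − 13 = 0
n=47: ⌈(48·35)/128⌉ − ⌈(47·35)/128⌉ = ⌈1680/128⌉ − ⌈1645/128⌉ = 14 − 13 = 1
n=48: ⌈(49·35)/128⌉ − ⌈(48·35)/128⌉ = ⌈1715/128⌉ − ⌈1680/128⌉ = 14 − 14 = 0
n=49: ⌈(50·35)/128⌉ − ⌈(49·35)/128⌉ = ⌈1750/128⌉ − ⌈1715/128⌉ = 14 − 14 = 0
n=50: ⌈(51·35)/128⌉ − ⌈(50·35)/128⌉ = ⌈1785/128⌉ − ⌈1750/128⌉ = 14 − 14 = 0
n=51: ⌈(52·35)/128⌉ − ⌈(51·35)/128⌉ = ⌈1820/128⌉ − ⌈1785/128⌉ = 15 − 14 = 1
n=52: ⌈(53·35)/128⌉ − ⌈(52·35)/128⌉ = ⌈1855/128⌉ − ⌈1820/128⌉ = 15 − 15 = 0
n=53: ⌈(54·35)/128⌉ − ⌈(53·35)/128⌉ = ⌈1890/128⌉ − ⌈1855/128⌉ = 15 − 15 = 0
n=54: ⌈(55·35)/128⌉ − ⌈(54·35)/128⌉ = ⌈1925/128⌉ − ⌈1890/128⌉ = 16 − 15 = 1
n=55: ⌈(56·35)/128⌉ − ⌈(55·35)/128⌉ = ⌈1960/128⌉ − ⌈1925/128⌉ = 16 − 16 = 0
n=56: ⌈(57·35)/128⌉ − ⌈(56·35)/128⌉ = ⌈1995/128⌉ − ⌈1960/128⌉ = 16 − 16 = 0
n=57: ⌈(58·35)/128⌉ − ⌈(57·35)/128⌉ = ⌈2030/128⌉ − ⌈1995/128⌉ = 16 − 16 = 0
n=58: ⌈(59·35)/128⌉ − ⌈(58·35)/128⌉ = ⌈2065/128⌉ − ⌈2030/128⌉ = 17 − 16 = 1
n=59: ⌈(60·35)/128⌉ − ⌈(59·35)/128⌉ = ⌈2100/128⌉ − ⌈2065/128⌉ = 17 − 17 = 0
n=60: ⌈(61·35)/128⌉ − ⌈(60·35)/128⌉ = ⌈2135/128⌉ − ⌈2100/128⌉ = 17 − 17 = 0
n=61: ⌈(62·35)/128⌉ − ⌈(61·35)/128⌉ = ⌈2170/128⌉ − ⌈2135/128⌉ = 17 − 17 = 0
n=62: ⌈(63·35)/128⌉ − ⌈(62·35)/128⌉ = ⌈2205/128⌉ − ⌈2170/128⌉ = 18 − 17 = 1
n=63: ⌈(64·35)/128⌉ − ⌈(63·35)/128⌉ = ⌈2240/128⌉ − ⌈2205/128⌉ = 18 − 18 = 0
n=64: ⌈(65·35)/128⌉ − ⌈(64·35)/128⌉ = ⌈2275/128⌉ − ⌈2240/128⌉ = 18 − 18 = 0


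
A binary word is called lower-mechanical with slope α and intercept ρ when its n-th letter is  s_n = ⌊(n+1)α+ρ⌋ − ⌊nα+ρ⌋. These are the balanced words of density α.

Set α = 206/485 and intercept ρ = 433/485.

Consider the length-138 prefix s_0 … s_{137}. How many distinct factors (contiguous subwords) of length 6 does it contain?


7

t_n = ⌊(n·206+433)/485⌋ for n = 0 … 138:
  n=0…9: ⌊433/485⌋=0 ⌊639/485⌋=1 ⌊845/485⌋=1 ⌊1051/485⌋=2 ⌊1257/485⌋=2 ⌊1463/485⌋=3 ⌊1669/485⌋=3 ⌊1875/485⌋=3 ⌊2081/485⌋=4 ⌊2287/485⌋=4
  n=10…19: ⌊2493/485⌋=5 ⌊2699/485⌋=5 ⌊2905/485⌋=5 ⌊3111/485⌋=6 ⌊3317/485⌋=6 ⌊3523/485⌋=7 ⌊3729/485⌋=7 ⌊3935/485⌋=8 ⌊4141/485⌋=8 ⌊4347/485⌋=8
  n=20…29: ⌊4553/485⌋=9 ⌊4759/485⌋=9 ⌊4965/485⌋=10 ⌊5171/485⌋=10 ⌊5377/485⌋=11 ⌊5583/485⌋=11 ⌊5789/485⌋=11 ⌊5995/485⌋=12 ⌊6201/485⌋=12 ⌊6407/485⌋=13
  n=30…39: ⌊6613/485⌋=13 ⌊6819/485⌋=14 ⌊7025/485⌋=14 ⌊7231/485⌋=14 ⌊7437/485⌋=15 ⌊7643/485⌋=15 ⌊7849/485⌋=16 ⌊8055/485⌋=16 ⌊8261/485⌋=17 ⌊8467/485⌋=17
  n=40…49: ⌊8673/485⌋=17 ⌊8879/485⌋=18 ⌊9085/485⌋=18 ⌊9291/485⌋=19 ⌊9497/485⌋=19 ⌊9703/485⌋=20 ⌊9909/485⌋=20 ⌊10115/485⌋=20 ⌊10321/485⌋=21 ⌊10527/485⌋=21
  n=50…59: ⌊10733/485⌋=22 ⌊10939/485⌋=22 ⌊11145/485⌋=22 ⌊11351/485⌋=23 ⌊11557/485⌋=23 ⌊11763/485⌋=24 ⌊11969/485⌋=24 ⌊12175/485⌋=25 ⌊12381/485⌋=25 ⌊12587/485⌋=25
  n=60…69: ⌊12793/485⌋=26 ⌊12999/485⌋=26 ⌊13205/485⌋=27 ⌊13411/485⌋=27 ⌊13617/485⌋=28 ⌊13823/485⌋=28 ⌊14029/485⌋=28 ⌊14235/485⌋=29 ⌊14441/485⌋=29 ⌊14647/485⌋=30
  n=70…79: ⌊14853/485⌋=30 ⌊15059/485⌋=31 ⌊15265/485⌋=31 ⌊15471/485⌋=31 ⌊15677/485⌋=32 ⌊15883/485⌋=32 ⌊16089/485⌋=33 ⌊16295/485⌋=33 ⌊16501/485⌋=34 ⌊16707/485⌋=34
  n=80…89: ⌊16913/485⌋=34 ⌊17119/485⌋=35 ⌊17325/485⌋=35 ⌊17531/485⌋=36 ⌊17737/485⌋=36 ⌊17943/485⌋=36 ⌊18149/485⌋=37 ⌊18355/485⌋=37 ⌊18561/485⌋=38 ⌊18767/485⌋=38
  n=90…99: ⌊18973/485⌋=39 ⌊19179/485⌋=39 ⌊19385/485⌋=39 ⌊19591/485⌋=40 ⌊19797/485⌋=40 ⌊20003/485⌋=41 ⌊20209/485⌋=41 ⌊20415/485⌋=42 ⌊20621/485⌋=42 ⌊20827/485⌋=42
  n=100…109: ⌊21033/485⌋=43 ⌊21239/485⌋=43 ⌊21445/485⌋=44 ⌊21651/485⌋=44 ⌊21857/485⌋=45 ⌊22063/485⌋=45 ⌊22269/485⌋=45 ⌊22475/485⌋=46 ⌊22681/485⌋=46 ⌊22887/485⌋=47
  n=110…119: ⌊23093/485⌋=47 ⌊23299/485⌋=48 ⌊23505/485⌋=48 ⌊23711/485⌋=48 ⌊23917/485⌋=49 ⌊24123/485⌋=49 ⌊24329/485⌋=50 ⌊24535/485⌋=50 ⌊24741/485⌋=51 ⌊24947/485⌋=51
  n=120…129: ⌊25153/485⌋=51 ⌊25359/485⌋=52 ⌊25565/485⌋=52 ⌊25771/485⌋=53 ⌊25977/485⌋=53 ⌊26183/485⌋=53 ⌊26389/485⌋=54 ⌊26595/485⌋=54 ⌊26801/485⌋=55 ⌊27007/485⌋=55
  n=130…138: ⌊27213/485⌋=56 ⌊27419/485⌋=56 ⌊27625/485⌋=56 ⌊27831/485⌋=57 ⌊28037/485⌋=57 ⌊28243/485⌋=58 ⌊28449/485⌋=58 ⌊28655/485⌋=59 ⌊28861/485⌋=59
s_n = t_(n+1) − t_n for n = 0 … 137 gives
prefix = 101010010100101010010101001010100101010010101001010010101001010100101010010101001010010101001010100101010010101001010100101001010100101010
slide a length-6 window over [0..5] … [132..137] (133 windows); first occurrence of each distinct factor:
  [  0..  5] 101010
  [  1..  6] 010100
  [  2..  7] 101001
  [  3..  8] 010010
  [  4..  9] 100101
  [  5.. 10] 001010
  [ 11.. 16] 010101
  (the other 126 windows repeat one of these)
distinct factors: {001010, 010010, 010100, 010101, 100101, 101001, 101010}
count = 7  (Sturmian bound for length 6 is 7)


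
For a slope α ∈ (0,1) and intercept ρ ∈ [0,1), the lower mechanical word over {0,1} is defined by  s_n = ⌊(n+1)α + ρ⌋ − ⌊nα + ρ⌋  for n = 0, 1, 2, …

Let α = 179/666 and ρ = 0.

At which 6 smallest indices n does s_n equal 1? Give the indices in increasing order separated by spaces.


n=0: ⌊179/666⌋−⌊0/666⌋ = 0−0 = 0
n=1: ⌊358/666⌋−⌊179/666⌋ = 0−0 = 0
n=2: ⌊537/666⌋−⌊358/666⌋ = 0−0 = 0
n=3: ⌊716/666⌋−⌊537/666⌋ = 1−0 = 1  ← one
n=4: ⌊895/666⌋−⌊716/666⌋ = 1−1 = 0
n=5: ⌊1074/666⌋−⌊895/666⌋ = 1−1 = 0
n=6: ⌊1253/666⌋−⌊1074/666⌋ = 1−1 = 0
n=7: ⌊1432/666⌋−⌊1253/666⌋ = 2−1 = 1  ← one
n=8: ⌊1611/666⌋−⌊1432/666⌋ = 2−2 = 0
n=9: ⌊1790/666⌋−⌊1611/666⌋ = 2−2 = 0
n=10: ⌊1969/666⌋−⌊1790/666⌋ = 2−2 = 0
n=11: ⌊2148/666⌋−⌊1969/666⌋ = 3−2 = 1  ← one
n=12: ⌊2327/666⌋−⌊2148/666⌋ = 3−3 = 0
n=13: ⌊2506/666⌋−⌊2327/666⌋ = 3−3 = 0
n=14: ⌊2685/666⌋−⌊2506/666⌋ = 4−3 = 1  ← one
n=15: ⌊2864/666⌋−⌊2685/666⌋ = 4−4 = 0
n=16: ⌊3043/666⌋−⌊2864/666⌋ = 4−4 = 0
n=17: ⌊3222/666⌋−⌊3043/666⌋ = 4−4 = 0
n=18: ⌊3401/666⌋−⌊3222/666⌋ = 5−4 = 1  ← one
n=19: ⌊3580/666⌋−⌊3401/666⌋ = 5−5 = 0
n=20: ⌊3759/666⌋−⌊3580/666⌋ = 5−5 = 0
n=21: ⌊3938/666⌋−⌊3759/666⌋ = 5−5 = 0
n=22: ⌊4117/666⌋−⌊3938/666⌋ = 6−5 = 1  ← one
positions of the first 6 ones: 3 7 11 14 18 22

3 7 11 14 18 22


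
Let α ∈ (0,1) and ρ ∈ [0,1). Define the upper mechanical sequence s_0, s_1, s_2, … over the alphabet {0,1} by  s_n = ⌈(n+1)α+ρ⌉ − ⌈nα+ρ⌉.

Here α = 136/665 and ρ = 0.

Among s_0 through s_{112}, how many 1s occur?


#1s = Σ_{n=0}^{112} s_n = Σ_{n=0}^{112} (⌈(n+1)α+ρ⌉ − ⌈nα+ρ⌉)
the sum telescopes: every ⌈nα+ρ⌉ with 0 < n < 113 appears once with + and once with −, leaving ⌈113α+ρ⌉ − ⌈0·α+ρ⌉
113α + ρ = (113·136) / 665 = 15368/665
ρ = 0/665
⌈15368/665⌉ = 24,  ⌈0/665⌉ = 0
#1s = 24 − 0 = 24

24


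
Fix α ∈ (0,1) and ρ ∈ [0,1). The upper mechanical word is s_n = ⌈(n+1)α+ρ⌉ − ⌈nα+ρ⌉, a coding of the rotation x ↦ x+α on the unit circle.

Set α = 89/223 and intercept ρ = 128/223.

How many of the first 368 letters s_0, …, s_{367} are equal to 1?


#1s = Σ_{n=0}^{367} s_n = Σ_{n=0}^{367} (⌈(n+1)α+ρ⌉ − ⌈nα+ρ⌉)
the sum telescopes: every ⌈nα+ρ⌉ with 0 < n < 368 appears once with + and once with −, leaving ⌈368α+ρ⌉ − ⌈0·α+ρ⌉
368α + ρ = (368·89 + 128) / 223 = 32880/223
ρ = 128/223
⌈32880/223⌉ = 148,  ⌈128/223⌉ = 1
#1s = 148 − 1 = 147

147


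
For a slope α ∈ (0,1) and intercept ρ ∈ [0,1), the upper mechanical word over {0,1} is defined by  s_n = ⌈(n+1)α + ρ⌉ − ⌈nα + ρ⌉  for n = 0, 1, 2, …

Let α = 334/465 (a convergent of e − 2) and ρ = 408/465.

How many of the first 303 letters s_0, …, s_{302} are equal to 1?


218

#1s = Σ_{n=0}^{302} s_n = Σ_{n=0}^{302} (⌈(n+1)α+ρ⌉ − ⌈nα+ρ⌉)
the sum telescopes: every ⌈nα+ρ⌉ with 0 < n < 303 appears once with + and once with −, leaving ⌈303α+ρ⌉ − ⌈0·α+ρ⌉
303α + ρ = (303·334 + 408) / 465 = 101610/465
ρ = 408/465
⌈101610/465⌉ = 219,  ⌈408/465⌉ = 1
#1s = 219 − 1 = 218


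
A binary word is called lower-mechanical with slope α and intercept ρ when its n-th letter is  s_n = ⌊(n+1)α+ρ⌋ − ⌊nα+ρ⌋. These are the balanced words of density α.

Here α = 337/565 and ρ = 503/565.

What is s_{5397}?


1

(n+1)α + ρ = (5398·337 + 503) / 565 = 1819629/565
nα + ρ     = (5397·337 + 503) / 565 = 1819292/565
⌊1819629/565⌋ = 3220,  ⌊1819292/565⌋ = 3219
s_{5397} = 3220 − 3219 = 1


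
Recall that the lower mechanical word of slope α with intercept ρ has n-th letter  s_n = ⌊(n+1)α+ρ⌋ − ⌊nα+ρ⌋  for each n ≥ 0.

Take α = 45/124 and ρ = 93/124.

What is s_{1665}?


1

(n+1)α + ρ = (1666·45 + 93) / 124 = 75063/124
nα + ρ     = (1665·45 + 93) / 124 = 75018/124
⌊75063/124⌋ = 605,  ⌊75018/124⌋ = 604
s_{1665} = 605 − 604 = 1


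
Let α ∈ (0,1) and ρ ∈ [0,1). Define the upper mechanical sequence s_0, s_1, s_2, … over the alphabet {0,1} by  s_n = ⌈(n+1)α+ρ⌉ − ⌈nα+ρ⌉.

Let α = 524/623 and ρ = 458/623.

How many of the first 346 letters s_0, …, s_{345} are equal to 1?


291

#1s = Σ_{n=0}^{345} s_n = Σ_{n=0}^{345} (⌈(n+1)α+ρ⌉ − ⌈nα+ρ⌉)
the sum telescopes: every ⌈nα+ρ⌉ with 0 < n < 346 appears once with + and once with −, leaving ⌈346α+ρ⌉ − ⌈0·α+ρ⌉
346α + ρ = (346·524 + 458) / 623 = 181762/623
ρ = 458/623
⌈181762/623⌉ = 292,  ⌈458/623⌉ = 1
#1s = 292 − 1 = 291


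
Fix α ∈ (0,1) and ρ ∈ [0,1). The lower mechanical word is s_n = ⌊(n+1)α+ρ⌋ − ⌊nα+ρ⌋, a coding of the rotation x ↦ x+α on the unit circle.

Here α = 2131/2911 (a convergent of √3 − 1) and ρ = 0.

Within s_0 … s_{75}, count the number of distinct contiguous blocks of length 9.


10

t_n = ⌊(n·2131)/2911⌋ for n = 0 … 76:
  n=0…9: ⌊0/2911⌋=0 ⌊2131/2911⌋=0 ⌊4262/2911⌋=1 ⌊6393/2911⌋=2 ⌊8524/2911⌋=2 ⌊10655/2911⌋=3 ⌊12786/2911⌋=4 ⌊14917/2911⌋=5 ⌊17048/2911⌋=5 ⌊19179/2911⌋=6
  n=10…19: ⌊21310/2911⌋=7 ⌊23441/2911⌋=8 ⌊25572/2911⌋=8 ⌊27703/2911⌋=9 ⌊29834/2911⌋=10 ⌊31965/2911⌋=10 ⌊34096/2911⌋=11 ⌊36227/2911⌋=12 ⌊38358/2911⌋=13 ⌊40489/2911⌋=13
  n=20…29: ⌊42620/2911⌋=14 ⌊44751/2911⌋=15 ⌊46882/2911⌋=16 ⌊49013/2911⌋=16 ⌊51144/2911⌋=17 ⌊53275/2911⌋=18 ⌊55406/2911⌋=19 ⌊57537/2911⌋=19 ⌊59668/2911⌋=20 ⌊61799/2911⌋=21
  n=30…39: ⌊63930/2911⌋=21 ⌊66061/2911⌋=22 ⌊68192/2911⌋=23 ⌊70323/2911⌋=24 ⌊72454/2911⌋=24 ⌊74585/2911⌋=25 ⌊76716/2911⌋=26 ⌊78847/2911⌋=27 ⌊80978/2911⌋=27 ⌊83109/2911⌋=28
  n=40…49: ⌊85240/2911⌋=29 ⌊87371/2911⌋=30 ⌊89502/2911⌋=30 ⌊91633/2911⌋=31 ⌊93764/2911⌋=32 ⌊95895/2911⌋=32 ⌊98026/2911⌋=33 ⌊100157/2911⌋=34 ⌊102288/2911⌋=35 ⌊104419/2911⌋=35
  n=50…59: ⌊106550/2911⌋=36 ⌊108681/2911⌋=37 ⌊110812/2911⌋=38 ⌊112943/2911⌋=38 ⌊115074/2911⌋=39 ⌊117205/2911⌋=40 ⌊119336/2911⌋=40 ⌊121467/2911⌋=41 ⌊123598/2911⌋=42 ⌊125729/2911⌋=43
  n=60…69: ⌊127860/2911⌋=43 ⌊129991/2911⌋=44 ⌊132122/2911⌋=45 ⌊134253/2911⌋=46 ⌊136384/2911⌋=46 ⌊138515/2911⌋=47 ⌊140646/2911⌋=48 ⌊142777/2911⌋=49 ⌊144908/2911⌋=49 ⌊147039/2911⌋=50
  n=70…76: ⌊149170/2911⌋=51 ⌊151301/2911⌋=51 ⌊153432/2911⌋=52 ⌊155563/2911⌋=53 ⌊157694/2911⌋=54 ⌊159825/2911⌋=54 ⌊161956/2911⌋=55
s_n = t_(n+1) − t_n for n = 0 … 75 gives
prefix = 0110111011101101110111011101101110111011101101110111011011101110111011011101
slide a length-9 window over [0..8] … [67..75] (68 windows); first occurrence of each distinct factor:
  [  0..  8] 011011101
  [  1..  9] 110111011
  [  2.. 10] 101110111
  [  3.. 11] 011101110
  [  4.. 12] 111011101
  [  6.. 14] 101110110
  [  7.. 15] 011101101
  [  8.. 16] 111011011
  [  9.. 17] 110110111
  [ 10.. 18] 101101110
  (the other 58 windows repeat one of these)
distinct factors: {011011101, 011101101, 011101110, 101101110, 101110110, 101110111, 110110111, 110111011, 111011011, 111011101}
count = 10  (Sturmian bound for length 9 is 10)


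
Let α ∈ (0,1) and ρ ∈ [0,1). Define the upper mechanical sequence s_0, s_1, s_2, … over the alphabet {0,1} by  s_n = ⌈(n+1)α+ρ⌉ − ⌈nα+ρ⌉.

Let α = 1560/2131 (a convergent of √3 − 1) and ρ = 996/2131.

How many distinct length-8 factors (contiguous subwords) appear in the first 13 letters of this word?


5

t_n = ⌈(n·1560+996)/2131⌉ for n = 0 … 13:
  n=0…9: ⌈996/2131⌉=1 ⌈2556/2131⌉=2 ⌈4116/2131⌉=2 ⌈5676/2131⌉=3 ⌈7236/2131⌉=4 ⌈8796/2131⌉=5 ⌈10356/2131⌉=5 ⌈11916/2131⌉=6 ⌈13476/2131⌉=7 ⌈15036/2131⌉=8
  n=10…13: ⌈16596/2131⌉=8 ⌈18156/2131⌉=9 ⌈19716/2131⌉=10 ⌈21276/2131⌉=10
s_n = t_(n+1) − t_n for n = 0 … 12 gives
prefix = 1011101110110
slide a length-8 window over [0..7] … [5..12] (6 windows); first occurrence of each distinct factor:
  [  0..  7] 10111011
  [  1..  8] 01110111
  [  2..  9] 11101110
  [  3.. 10] 11011101
  [  5.. 12] 01110110
  (the other 1 window repeats one of these)
distinct factors: {01110110, 01110111, 10111011, 11011101, 11101110}
count = 5  (Sturmian bound for length 8 is 9)


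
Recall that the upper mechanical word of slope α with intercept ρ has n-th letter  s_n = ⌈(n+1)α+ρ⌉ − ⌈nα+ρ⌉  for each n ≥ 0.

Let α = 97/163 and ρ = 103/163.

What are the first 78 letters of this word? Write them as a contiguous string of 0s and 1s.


101101010110101101011010110101101011010110101101010110101101011010110101101011

n=0: ⌈(1·97+103)/163⌉ − ⌈(0·97+103)/163⌉ = ⌈200/163⌉ − ⌈103/163⌉ = 2 − 1 = 1
n=1: ⌈(2·97+103)/163⌉ − ⌈(1·97+103)/163⌉ = ⌈297/163⌉ − ⌈200/163⌉ = 2 − 2 = 0
n=2: ⌈(3·97+103)/163⌉ − ⌈(2·97+103)/163⌉ = ⌈394/163⌉ − ⌈297/163⌉ = 3 − 2 = 1
n=3: ⌈(4·97+103)/163⌉ − ⌈(3·97+103)/163⌉ = ⌈491/163⌉ − ⌈394/163⌉ = 4 − 3 = 1
n=4: ⌈(5·97+103)/163⌉ − ⌈(4·97+103)/163⌉ = ⌈588/163⌉ − ⌈491/163⌉ = 4 − 4 = 0
n=5: ⌈(6·97+103)/163⌉ − ⌈(5·97+103)/163⌉ = ⌈685/163⌉ − ⌈588/163⌉ = 5 − 4 = 1
n=6: ⌈(7·97+103)/163⌉ − ⌈(6·97+103)/163⌉ = ⌈782/163⌉ − ⌈685/163⌉ = 5 − 5 = 0
n=7: ⌈(8·97+103)/163⌉ − ⌈(7·97+103)/163⌉ = ⌈879/163⌉ − ⌈782/163⌉ = 6 − 5 = 1
n=8: ⌈(9·97+103)/163⌉ − ⌈(8·97+103)/163⌉ = ⌈976/163⌉ − ⌈879/163⌉ = 6 − 6 = 0
n=9: ⌈(10·97+103)/163⌉ − ⌈(9·97+103)/163⌉ = ⌈1073/163⌉ − ⌈976/163⌉ = 7 − 6 = 1
n=10: ⌈(11·97+103)/163⌉ − ⌈(10·97+103)/163⌉ = ⌈1170/163⌉ − ⌈1073/163⌉ = 8 − 7 = 1
n=11: ⌈(12·97+103)/163⌉ − ⌈(11·97+103)/163⌉ = ⌈1267/163⌉ − ⌈1170/163⌉ = 8 − 8 = 0
n=12: ⌈(13·97+103)/163⌉ − ⌈(12·97+103)/163⌉ = ⌈1364/163⌉ − ⌈1267/163⌉ = 9 − 8 = 1
n=13: ⌈(14·97+103)/163⌉ − ⌈(13·97+103)/163⌉ = ⌈1461/163⌉ − ⌈1364/163⌉ = 9 − 9 = 0
n=14: ⌈(15·97+103)/163⌉ − ⌈(14·97+103)/163⌉ = ⌈1558/163⌉ − ⌈1461/163⌉ = 10 − 9 = 1
n=15: ⌈(16·97+103)/163⌉ − ⌈(15·97+103)/163⌉ = ⌈1655/163⌉ − ⌈1558/163⌉ = 11 − 10 = 1
n=16: ⌈(17·97+103)/163⌉ − ⌈(16·97+103)/163⌉ = ⌈1752/163⌉ − ⌈1655/163⌉ = 11 − 11 = 0
n=17: ⌈(18·97+103)/163⌉ − ⌈(17·97+103)/163⌉ = ⌈1849/163⌉ − ⌈1752/163⌉ = 12 − 11 = 1
n=18: ⌈(19·97+103)/163⌉ − ⌈(18·97+103)/163⌉ = ⌈1946/163⌉ − ⌈1849/163⌉ = 12 − 12 = 0
n=19: ⌈(20·97+103)/163⌉ − ⌈(19·97+103)/163⌉ = ⌈2043/163⌉ − ⌈1946/163⌉ = 13 − 12 = 1
n=20: ⌈(21·97+103)/163⌉ − ⌈(20·97+103)/163⌉ = ⌈2140/163⌉ − ⌈2043/163⌉ = 14 − 13 = 1
n=21: ⌈(22·97+103)/163⌉ − ⌈(21·97+103)/163⌉ = ⌈2237/163⌉ − ⌈2140/163⌉ = 14 − 14 = 0
n=22: ⌈(23·97+103)/163⌉ − ⌈(22·97+103)/163⌉ = ⌈2334/163⌉ − ⌈2237/163⌉ = 15 − 14 = 1
n=23: ⌈(24·97+103)/163⌉ − ⌈(23·97+103)/163⌉ = ⌈2431/163⌉ − ⌈2334/163⌉ = 15 − 15 = 0
n=24: ⌈(25·97+103)/163⌉ − ⌈(24·97+103)/163⌉ = ⌈2528/163⌉ − ⌈2431/163⌉ = 16 − 15 = 1
n=25: ⌈(26·97+103)/163⌉ − ⌈(25·97+103)/163⌉ = ⌈2625/163⌉ − ⌈2528/163⌉ = 17 − 16 = 1
n=26: ⌈(27·97+103)/163⌉ − ⌈(26·97+103)/163⌉ = ⌈2722/163⌉ − ⌈2625/163⌉ = 17 − 17 = 0
n=27: ⌈(28·97+103)/163⌉ − ⌈(27·97+103)/163⌉ = ⌈2819/163⌉ − ⌈2722/163⌉ = 18 − 17 = 1
n=28: ⌈(29·97+103)/163⌉ − ⌈(28·97+103)/163⌉ = ⌈2916/163⌉ − ⌈2819/163⌉ = 18 − 18 = 0
n=29: ⌈(30·97+103)/163⌉ − ⌈(29·97+103)/163⌉ = ⌈3013/163⌉ − ⌈2916/163⌉ = 19 − 18 = 1
n=30: ⌈(31·97+103)/163⌉ − ⌈(30·97+103)/163⌉ = ⌈3110/163⌉ − ⌈3013/163⌉ = 20 − 19 = 1
n=31: ⌈(32·97+103)/163⌉ − ⌈(31·97+103)/163⌉ = ⌈3207/163⌉ − ⌈3110/163⌉ = 20 − 20 = 0
n=32: ⌈(33·97+103)/163⌉ − ⌈(32·97+103)/163⌉ = ⌈3304/163⌉ − ⌈3207/163⌉ = 21 − 20 = 1
n=33: ⌈(34·97+103)/163⌉ − ⌈(33·97+103)/163⌉ = ⌈3401/163⌉ − ⌈3304/163⌉ = 21 − 21 = 0
n=34: ⌈(35·97+103)/163⌉ − ⌈(34·97+103)/163⌉ = ⌈3498/163⌉ − ⌈3401/163⌉ = 22 − 21 = 1
n=35: ⌈(36·97+103)/163⌉ − ⌈(35·97+103)/163⌉ = ⌈3595/163⌉ − ⌈3498/163⌉ = 23 − 22 = 1
n=36: ⌈(37·97+103)/163⌉ − ⌈(36·97+103)/163⌉ = ⌈3692/163⌉ − ⌈3595/163⌉ = 23 − 23 = 0
n=37: ⌈(38·97+103)/163⌉ − ⌈(37·97+103)/163⌉ = ⌈3789/163⌉ − ⌈3692/163⌉ = 24 − 23 = 1
n=38: ⌈(39·97+103)/163⌉ − ⌈(38·97+103)/163⌉ = ⌈3886/163⌉ − ⌈3789/163⌉ = 24 − 24 = 0
n=39: ⌈(40·97+103)/163⌉ − ⌈(39·97+103)/163⌉ = ⌈3983/163⌉ − ⌈3886/163⌉ = 25 − 24 = 1
n=40: ⌈(41·97+103)/163⌉ − ⌈(40·97+103)/163⌉ = ⌈4080/163⌉ − ⌈3983/163⌉ = 26 − 25 = 1
n=41: ⌈(42·97+103)/163⌉ − ⌈(41·97+103)/163⌉ = ⌈4177/163⌉ − ⌈4080/163⌉ = 26 − 26 = 0
n=42: ⌈(43·97+103)/163⌉ − ⌈(42·97+103)/163⌉ = ⌈4274/163⌉ − ⌈4177/163⌉ = 27 − 26 = 1
n=43: ⌈(44·97+103)/163⌉ − ⌈(43·97+103)/163⌉ = ⌈4371/163⌉ − ⌈4274/163⌉ = 27 − 27 = 0
n=44: ⌈(45·97+103)/163⌉ − ⌈(44·97+103)/163⌉ = ⌈4468/163⌉ − ⌈4371/163⌉ = 28 − 27 = 1
n=45: ⌈(46·97+103)/163⌉ − ⌈(45·97+103)/163⌉ = ⌈4565/163⌉ − ⌈4468/163⌉ = 29 − 28 = 1
n=46: ⌈(47·97+103)/163⌉ − ⌈(46·97+103)/163⌉ = ⌈4662/163⌉ − ⌈4565/163⌉ = 29 − 29 = 0
n=47: ⌈(48·97+103)/163⌉ − ⌈(47·97+103)/163⌉ = ⌈4759/163⌉ − ⌈4662/163⌉ = 30 − 29 = 1
n=48: ⌈(49·97+103)/163⌉ − ⌈(48·97+103)/163⌉ = ⌈4856/163⌉ − ⌈4759/163⌉ = 30 − 30 = 0
n=49: ⌈(50·97+103)/163⌉ − ⌈(49·97+103)/163⌉ = ⌈4953/163⌉ − ⌈4856/163⌉ = 31 − 30 = 1
n=50: ⌈(51·97+103)/163⌉ − ⌈(50·97+103)/163⌉ = ⌈5050/163⌉ − ⌈4953/163⌉ = 31 − 31 = 0
n=51: ⌈(52·97+103)/163⌉ − ⌈(51·97+103)/163⌉ = ⌈5147/163⌉ − ⌈5050/163⌉ = 32 − 31 = 1
n=52: ⌈(53·97+103)/163⌉ − ⌈(52·97+103)/163⌉ = ⌈5244/163⌉ − ⌈5147/163⌉ = 33 − 32 = 1
n=53: ⌈(54·97+103)/163⌉ − ⌈(53·97+103)/163⌉ = ⌈5341/163⌉ − ⌈5244/163⌉ = 33 − 33 = 0
n=54: ⌈(55·97+103)/163⌉ − ⌈(54·97+103)/163⌉ = ⌈5438/163⌉ − ⌈5341/163⌉ = 34 − 33 = 1
n=55: ⌈(56·97+103)/163⌉ − ⌈(55·97+103)/163⌉ = ⌈5535/163⌉ − ⌈5438/163⌉ = 34 − 34 = 0
n=56: ⌈(57·97+103)/163⌉ − ⌈(56·97+103)/163⌉ = ⌈5632/163⌉ − ⌈5535/163⌉ = 35 − 34 = 1
n=57: ⌈(58·97+103)/163⌉ − ⌈(57·97+103)/163⌉ = ⌈5729/163⌉ − ⌈5632/163⌉ = 36 − 35 = 1
n=58: ⌈(59·97+103)/163⌉ − ⌈(58·97+103)/163⌉ = ⌈5826/163⌉ − ⌈5729/163⌉ = 36 − 36 = 0
n=59: ⌈(60·97+103)/163⌉ − ⌈(59·97+103)/163⌉ = ⌈5923/163⌉ − ⌈5826/163⌉ = 37 − 36 = 1
n=60: ⌈(61·97+103)/163⌉ − ⌈(60·97+103)/163⌉ = ⌈6020/163⌉ − ⌈5923/163⌉ = 37 − 37 = 0
n=61: ⌈(62·97+103)/163⌉ − ⌈(61·97+103)/163⌉ = ⌈6117/163⌉ − ⌈6020/163⌉ = 38 − 37 = 1
n=62: ⌈(63·97+103)/163⌉ − ⌈(62·97+103)/163⌉ = ⌈6214/163⌉ − ⌈6117/163⌉ = 39 − 38 = 1
n=63: ⌈(64·97+103)/163⌉ − ⌈(63·97+103)/163⌉ = ⌈6311/163⌉ − ⌈6214/163⌉ = 39 − 39 = 0
n=64: ⌈(65·97+103)/163⌉ − ⌈(64·97+103)/163⌉ = ⌈6408/163⌉ − ⌈6311/163⌉ = 40 − 39 = 1
n=65: ⌈(66·97+103)/163⌉ − ⌈(65·97+103)/163⌉ = ⌈6505/163⌉ − ⌈6408/163⌉ = 40 − 40 = 0
n=66: ⌈(67·97+103)/163⌉ − ⌈(66·97+103)/163⌉ = ⌈6602/163⌉ − ⌈6505/163⌉ = 41 − 40 = 1
n=67: ⌈(68·97+103)/163⌉ − ⌈(67·97+103)/163⌉ = ⌈6699/163⌉ − ⌈6602/163⌉ = 42 − 41 = 1
n=68: ⌈(69·97+103)/163⌉ − ⌈(68·97+103)/163⌉ = ⌈6796/163⌉ − ⌈6699/163⌉ = 42 − 42 = 0
n=69: ⌈(70·97+103)/163⌉ − ⌈(69·97+103)/163⌉ = ⌈6893/163⌉ − ⌈6796/163⌉ = 43 − 42 = 1
n=70: ⌈(71·97+103)/163⌉ − ⌈(70·97+103)/163⌉ = ⌈6990/163⌉ − ⌈6893/163⌉ = 43 − 43 = 0
n=71: ⌈(72·97+103)/163⌉ − ⌈(71·97+103)/163⌉ = ⌈7087/163⌉ − ⌈6990/163⌉ = 44 − 43 = 1
n=72: ⌈(73·97+103)/163⌉ − ⌈(72·97+103)/163⌉ = ⌈7184/163⌉ − ⌈7087/163⌉ = 45 − 44 = 1
n=73: ⌈(74·97+103)/163⌉ − ⌈(73·97+103)/163⌉ = ⌈7281/163⌉ − ⌈7184/163⌉ = 45 − 45 = 0
n=74: ⌈(75·97+103)/163⌉ − ⌈(74·97+103)/163⌉ = ⌈7378/163⌉ − ⌈7281/163⌉ = 46 − 45 = 1
n=75: ⌈(76·97+103)/163⌉ − ⌈(75·97+103)/163⌉ = ⌈7475/163⌉ − ⌈7378/163⌉ = 46 − 46 = 0
n=76: ⌈(77·97+103)/163⌉ − ⌈(76·97+103)/163⌉ = ⌈7572/163⌉ − ⌈7475/163⌉ = 47 − 46 = 1
n=77: ⌈(78·97+103)/163⌉ − ⌈(77·97+103)/163⌉ = ⌈7669/163⌉ − ⌈7572/163⌉ = 48 − 47 = 1


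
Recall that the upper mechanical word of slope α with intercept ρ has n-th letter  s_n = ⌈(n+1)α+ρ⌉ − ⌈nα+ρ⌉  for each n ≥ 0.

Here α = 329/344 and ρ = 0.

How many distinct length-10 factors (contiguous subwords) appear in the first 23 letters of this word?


2

t_n = ⌈(n·329)/344⌉ for n = 0 … 23:
  n=0…9: ⌈0/344⌉=0 ⌈329/344⌉=1 ⌈658/344⌉=2 ⌈987/344⌉=3 ⌈1316/344⌉=4 ⌈1645/344⌉=5 ⌈1974/344⌉=6 ⌈2303/344⌉=7 ⌈2632/344⌉=8 ⌈2961/344⌉=9
  n=10…19: ⌈3290/344⌉=10 ⌈3619/344⌉=11 ⌈3948/344⌉=12 ⌈4277/344⌉=13 ⌈4606/344⌉=14 ⌈4935/344⌉=15 ⌈5264/344⌉=16 ⌈5593/344⌉=17 ⌈5922/344⌉=18 ⌈6251/344⌉=19
  n=20…23: ⌈6580/344⌉=20 ⌈6909/344⌉=21 ⌈7238/344⌉=22 ⌈7567/344⌉=22
s_n = t_(n+1) − t_n for n = 0 … 22 gives
prefix = 11111111111111111111110
slide a length-10 window over [0..9] … [13..22] (14 windows); first occurrence of each distinct factor:
  [  0..  9] 1111111111
  [ 13.. 22] 1111111110
  (the other 12 windows repeat one of these)
distinct factors: {1111111110, 1111111111}
count = 2  (Sturmian bound for length 10 is 11)


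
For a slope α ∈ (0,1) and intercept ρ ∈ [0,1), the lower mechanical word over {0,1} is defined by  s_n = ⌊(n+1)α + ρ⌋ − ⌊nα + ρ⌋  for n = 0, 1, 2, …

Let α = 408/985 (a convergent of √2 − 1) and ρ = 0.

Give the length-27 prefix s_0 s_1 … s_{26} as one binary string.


n=0: ⌊(1·408)/985⌋ − ⌊(0·408)/985⌋ = ⌊408/985⌋ − ⌊0/985⌋ = 0 − 0 = 0
n=1: ⌊(2·408)/985⌋ − ⌊(1·408)/985⌋ = ⌊816/985⌋ − ⌊408/985⌋ = 0 − 0 = 0
n=2: ⌊(3·408)/985⌋ − ⌊(2·408)/985⌋ = ⌊1224/985⌋ − ⌊816/985⌋ = 1 − 0 = 1
n=3: ⌊(4·408)/985⌋ − ⌊(3·408)/985⌋ = ⌊1632/985⌋ − ⌊1224/985⌋ = 1 − 1 = 0
n=4: ⌊(5·408)/985⌋ − ⌊(4·408)/985⌋ = ⌊2040/985⌋ − ⌊1632/985⌋ = 2 − 1 = 1
n=5: ⌊(6·408)/985⌋ − ⌊(5·408)/985⌋ = ⌊2448/985⌋ − ⌊2040/985⌋ = 2 − 2 = 0
n=6: ⌊(7·408)/985⌋ − ⌊(6·408)/985⌋ = ⌊2856/985⌋ − ⌊2448/985⌋ = 2 − 2 = 0
n=7: ⌊(8·408)/985⌋ − ⌊(7·408)/985⌋ = ⌊3264/985⌋ − ⌊2856/985⌋ = 3 − 2 = 1
n=8: ⌊(9·408)/985⌋ − ⌊(8·408)/985⌋ = ⌊3672/985⌋ − ⌊3264/985⌋ = 3 − 3 = 0
n=9: ⌊(10·408)/985⌋ − ⌊(9·408)/985⌋ = ⌊4080/985⌋ − ⌊3672/985⌋ = 4 − 3 = 1
n=10: ⌊(11·408)/985⌋ − ⌊(10·408)/985⌋ = ⌊4488/985⌋ − ⌊4080/985⌋ = 4 − 4 = 0
n=11: ⌊(12·408)/985⌋ − ⌊(11·408)/985⌋ = ⌊4896/985⌋ − ⌊4488/985⌋ = 4 − 4 = 0
n=12: ⌊(13·408)/985⌋ − ⌊(12·408)/985⌋ = ⌊5304/985⌋ − ⌊4896/985⌋ = 5 − 4 = 1
n=13: ⌊(14·408)/985⌋ − ⌊(13·408)/985⌋ = ⌊5712/985⌋ − ⌊5304/985⌋ = 5 − 5 = 0
n=14: ⌊(15·408)/985⌋ − ⌊(14·408)/985⌋ = ⌊6120/985⌋ − ⌊5712/985⌋ = 6 − 5 = 1
n=15: ⌊(16·408)/985⌋ − ⌊(15·408)/985⌋ = ⌊6528/985⌋ − ⌊6120/985⌋ = 6 − 6 = 0
n=16: ⌊(17·408)/985⌋ − ⌊(16·408)/985⌋ = ⌊6936/985⌋ − ⌊6528/985⌋ = 7 − 6 = 1
n=17: ⌊(18·408)/985⌋ − ⌊(17·408)/985⌋ = ⌊7344/985⌋ − ⌊6936/985⌋ = 7 − 7 = 0
n=18: ⌊(19·408)/985⌋ − ⌊(18·408)/985⌋ = ⌊7752/985⌋ − ⌊7344/985⌋ = 7 − 7 = 0
n=19: ⌊(20·408)/985⌋ − ⌊(19·408)/985⌋ = ⌊8160/985⌋ − ⌊7752/985⌋ = 8 − 7 = 1
n=20: ⌊(21·408)/985⌋ − ⌊(20·408)/985⌋ = ⌊8568/985⌋ − ⌊8160/985⌋ = 8 − 8 = 0
n=21: ⌊(22·408)/985⌋ − ⌊(21·408)/985⌋ = ⌊8976/985⌋ − ⌊8568/985⌋ = 9 − 8 = 1
n=22: ⌊(23·408)/985⌋ − ⌊(22·408)/985⌋ = ⌊9384/985⌋ − ⌊8976/985⌋ = 9 − 9 = 0
n=23: ⌊(24·408)/985⌋ − ⌊(23·408)/985⌋ = ⌊9792/985⌋ − ⌊9384/985⌋ = 9 − 9 = 0
n=24: ⌊(25·408)/985⌋ − ⌊(24·408)/985⌋ = ⌊10200/985⌋ − ⌊9792/985⌋ = 10 − 9 = 1
n=25: ⌊(26·408)/985⌋ − ⌊(25·408)/985⌋ = ⌊10608/985⌋ − ⌊10200/985⌋ = 10 − 10 = 0
n=26: ⌊(27·408)/985⌋ − ⌊(26·408)/985⌋ = ⌊11016/985⌋ − ⌊10608/985⌋ = 11 − 10 = 1

001010010100101010010100101


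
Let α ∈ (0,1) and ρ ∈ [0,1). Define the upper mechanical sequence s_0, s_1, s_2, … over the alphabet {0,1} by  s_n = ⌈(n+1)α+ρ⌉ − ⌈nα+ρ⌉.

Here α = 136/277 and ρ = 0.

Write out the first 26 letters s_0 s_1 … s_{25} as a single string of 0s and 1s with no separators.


n=0: ⌈(1·136)/277⌉ − ⌈(0·136)/277⌉ = ⌈136/277⌉ − ⌈0/277⌉ = 1 − 0 = 1
n=1: ⌈(2·136)/277⌉ − ⌈(1·136)/277⌉ = ⌈272/277⌉ − ⌈136/277⌉ = 1 − 1 = 0
n=2: ⌈(3·136)/277⌉ − ⌈(2·136)/277⌉ = ⌈408/277⌉ − ⌈272/277⌉ = 2 − 1 = 1
n=3: ⌈(4·136)/277⌉ − ⌈(3·136)/277⌉ = ⌈544/277⌉ − ⌈408/277⌉ = 2 − 2 = 0
n=4: ⌈(5·136)/277⌉ − ⌈(4·136)/277⌉ = ⌈680/277⌉ − ⌈544/277⌉ = 3 − 2 = 1
n=5: ⌈(6·136)/277⌉ − ⌈(5·136)/277⌉ = ⌈816/277⌉ − ⌈680/277⌉ = 3 − 3 = 0
n=6: ⌈(7·136)/277⌉ − ⌈(6·136)/277⌉ = ⌈952/277⌉ − ⌈816/277⌉ = 4 − 3 = 1
n=7: ⌈(8·136)/277⌉ − ⌈(7·136)/277⌉ = ⌈1088/277⌉ − ⌈952/277⌉ = 4 − 4 = 0
n=8: ⌈(9·136)/277⌉ − ⌈(8·136)/277⌉ = ⌈1224/277⌉ − ⌈1088/277⌉ = 5 − 4 = 1
n=9: ⌈(10·136)/277⌉ − ⌈(9·136)/277⌉ = ⌈1360/277⌉ − ⌈1224/277⌉ = 5 − 5 = 0
n=10: ⌈(11·136)/277⌉ − ⌈(10·136)/277⌉ = ⌈1496/277⌉ − ⌈1360/277⌉ = 6 − 5 = 1
n=11: ⌈(12·136)/277⌉ − ⌈(11·136)/277⌉ = ⌈1632/277⌉ − ⌈1496/277⌉ = 6 − 6 = 0
n=12: ⌈(13·136)/277⌉ − ⌈(12·136)/277⌉ = ⌈1768/277⌉ − ⌈1632/277⌉ = 7 − 6 = 1
n=13: ⌈(14·136)/277⌉ − ⌈(13·136)/277⌉ = ⌈1904/277⌉ − ⌈1768/277⌉ = 7 − 7 = 0
n=14: ⌈(15·136)/277⌉ − ⌈(14·136)/277⌉ = ⌈2040/277⌉ − ⌈1904/277⌉ = 8 − 7 = 1
n=15: ⌈(16·136)/277⌉ − ⌈(15·136)/277⌉ = ⌈2176/277⌉ − ⌈2040/277⌉ = 8 − 8 = 0
n=16: ⌈(17·136)/277⌉ − ⌈(16·136)/277⌉ = ⌈2312/277⌉ − ⌈2176/277⌉ = 9 − 8 = 1
n=17: ⌈(18·136)/277⌉ − ⌈(17·136)/277⌉ = ⌈2448/277⌉ − ⌈2312/277⌉ = 9 − 9 = 0
n=18: ⌈(19·136)/277⌉ − ⌈(18·136)/277⌉ = ⌈2584/277⌉ − ⌈2448/277⌉ = 10 − 9 = 1
n=19: ⌈(20·136)/277⌉ − ⌈(19·136)/277⌉ = ⌈2720/277⌉ − ⌈2584/277⌉ = 10 − 10 = 0
n=20: ⌈(21·136)/277⌉ − ⌈(20·136)/277⌉ = ⌈2856/277⌉ − ⌈2720/277⌉ = 11 − 10 = 1
n=21: ⌈(22·136)/277⌉ − ⌈(21·136)/277⌉ = ⌈2992/277⌉ − ⌈2856/277⌉ = 11 − 11 = 0
n=22: ⌈(23·136)/277⌉ − ⌈(22·136)/277⌉ = ⌈3128/277⌉ − ⌈2992/277⌉ = 12 − 11 = 1
n=23: ⌈(24·136)/277⌉ − ⌈(23·136)/277⌉ = ⌈3264/277⌉ − ⌈3128/277⌉ = 12 − 12 = 0
n=24: ⌈(25·136)/277⌉ − ⌈(24·136)/277⌉ = ⌈3400/277⌉ − ⌈3264/277⌉ = 13 − 12 = 1
n=25: ⌈(26·136)/277⌉ − ⌈(25·136)/277⌉ = ⌈3536/277⌉ − ⌈3400/277⌉ = 13 − 13 = 0

10101010101010101010101010


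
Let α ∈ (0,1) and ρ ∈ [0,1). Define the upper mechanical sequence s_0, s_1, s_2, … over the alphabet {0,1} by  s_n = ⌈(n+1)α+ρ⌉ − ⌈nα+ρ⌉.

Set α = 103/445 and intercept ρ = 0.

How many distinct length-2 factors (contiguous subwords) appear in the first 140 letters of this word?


t_n = ⌈(n·103)/445⌉ for n = 0 … 140:
  n=0…9: ⌈0/445⌉=0 ⌈103/445⌉=1 ⌈206/445⌉=1 ⌈309/445⌉=1 ⌈412/445⌉=1 ⌈515/445⌉=2 ⌈618/445⌉=2 ⌈721/445⌉=2 ⌈824/445⌉=2 ⌈927/445⌉=3
  n=10…19: ⌈1030/445⌉=3 ⌈1133/445⌉=3 ⌈1236/445⌉=3 ⌈1339/445⌉=4 ⌈1442/445⌉=4 ⌈1545/445⌉=4 ⌈1648/445⌉=4 ⌈1751/445⌉=4 ⌈1854/445⌉=5 ⌈1957/445⌉=5
  n=20…29: ⌈2060/445⌉=5 ⌈2163/445⌉=5 ⌈2266/445⌉=6 ⌈2369/445⌉=6 ⌈2472/445⌉=6 ⌈2575/445⌉=6 ⌈2678/445⌉=7 ⌈2781/445⌉=7 ⌈2884/445⌉=7 ⌈2987/445⌉=7
  n=30…39: ⌈3090/445⌉=7 ⌈3193/445⌉=8 ⌈3296/445⌉=8 ⌈3399/445⌉=8 ⌈3502/445⌉=8 ⌈3605/445⌉=9 ⌈3708/445⌉=9 ⌈3811/445⌉=9 ⌈3914/445⌉=9 ⌈4017/445⌉=10
  n=40…49: ⌈4120/445⌉=10 ⌈4223/445⌉=10 ⌈4326/445⌉=10 ⌈4429/445⌉=10 ⌈4532/445⌉=11 ⌈4635/445⌉=11 ⌈4738/445⌉=11 ⌈4841/445⌉=11 ⌈4944/445⌉=12 ⌈5047/445⌉=12
  n=50…59: ⌈5150/445⌉=12 ⌈5253/445⌉=12 ⌈5356/445⌉=13 ⌈5459/445⌉=13 ⌈5562/445⌉=13 ⌈5665/445⌉=13 ⌈5768/445⌉=13 ⌈5871/445⌉=14 ⌈5974/445⌉=14 ⌈6077/445⌉=14
  n=60…69: ⌈6180/445⌉=14 ⌈6283/445⌉=15 ⌈6386/445⌉=15 ⌈6489/445⌉=15 ⌈6592/445⌉=15 ⌈6695/445⌉=16 ⌈6798/445⌉=16 ⌈6901/445⌉=16 ⌈7004/445⌉=16 ⌈7107/445⌉=16
  n=70…79: ⌈7210/445⌉=17 ⌈7313/445⌉=17 ⌈7416/445⌉=17 ⌈7519/445⌉=17 ⌈7622/445⌉=18 ⌈7725/445⌉=18 ⌈7828/445⌉=18 ⌈7931/445⌉=18 ⌈8034/445⌉=19 ⌈8137/445⌉=19
  n=80…89: ⌈8240/445⌉=19 ⌈8343/445⌉=19 ⌈8446/445⌉=19 ⌈8549/445⌉=20 ⌈8652/445⌉=20 ⌈8755/445⌉=20 ⌈8858/445⌉=20 ⌈8961/445⌉=21 ⌈9064/445⌉=21 ⌈9167/445⌉=21
  n=90…99: ⌈9270/445⌉=21 ⌈9373/445⌉=22 ⌈9476/445⌉=22 ⌈9579/445⌉=22 ⌈9682/445⌉=22 ⌈9785/445⌉=22 ⌈9888/445⌉=23 ⌈9991/445⌉=23 ⌈10094/445⌉=23 ⌈10197/445⌉=23
  n=100…109: ⌈10300/445⌉=24 ⌈10403/445⌉=24 ⌈10506/445⌉=24 ⌈10609/445⌉=24 ⌈10712/445⌉=25 ⌈10815/445⌉=25 ⌈10918/445⌉=25 ⌈11021/445⌉=25 ⌈11124/445⌉=25 ⌈11227/445⌉=26
  n=110…119: ⌈11330/445⌉=26 ⌈11433/445⌉=26 ⌈11536/445⌉=26 ⌈11639/445⌉=27 ⌈11742/445⌉=27 ⌈11845/445⌉=27 ⌈11948/445⌉=27 ⌈12051/445⌉=28 ⌈12154/445⌉=28 ⌈12257/445⌉=28
  n=120…129: ⌈12360/445⌉=28 ⌈12463/445⌉=29 ⌈12566/445⌉=29 ⌈12669/445⌉=29 ⌈12772/445⌉=29 ⌈12875/445⌉=29 ⌈12978/445⌉=30 ⌈13081/445⌉=30 ⌈13184/445⌉=30 ⌈13287/445⌉=30
  n=130…139: ⌈13390/445⌉=31 ⌈13493/445⌉=31 ⌈13596/445⌉=31 ⌈13699/445⌉=31 ⌈13802/445⌉=32 ⌈13905/445⌉=32 ⌈14008/445⌉=32 ⌈14111/445⌉=32 ⌈14214/445⌉=32 ⌈14317/445⌉=33
  n=140: ⌈14420/445⌉=33
s_n = t_(n+1) − t_n for n = 0 … 139 gives
prefix = 10001000100010000100010001000010001000100001000100010000100010001000010001000100001000100010000100010001000010001000100010000100010001000010
slide a length-2 window over [0..1] … [138..139] (139 windows); first occurrence of each distinct factor:
  [  0..  1] 10
  [  1..  2] 00
  [  3..  4] 01
  (the other 136 windows repeat one of these)
distinct factors: {00, 01, 10}
count = 3  (Sturmian bound for length 2 is 3)

3
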